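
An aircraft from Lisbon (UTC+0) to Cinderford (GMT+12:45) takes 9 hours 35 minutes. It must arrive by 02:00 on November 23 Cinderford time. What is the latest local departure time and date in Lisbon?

Target arrival in UTC: 02:00 − 12:45 = 13:15 on Nov 22.
Subtract 9 hours and 35 minutes → departure 03:40 UTC on Nov 22.
Lisbon is UTC+0, so departure is 03:40 on Nov 22.

03:40 on November 22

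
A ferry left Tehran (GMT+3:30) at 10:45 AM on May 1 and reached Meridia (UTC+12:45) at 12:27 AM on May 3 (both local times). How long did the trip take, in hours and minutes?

Meridia is 9:15 ahead of Tehran.
Clock-face elapsed time (ignoring zones) is 37 hours 42 minutes.
Actual elapsed = 37 hours 42 minutes − 9:15 = 28 hours 27 minutes.

28 hours 27 minutes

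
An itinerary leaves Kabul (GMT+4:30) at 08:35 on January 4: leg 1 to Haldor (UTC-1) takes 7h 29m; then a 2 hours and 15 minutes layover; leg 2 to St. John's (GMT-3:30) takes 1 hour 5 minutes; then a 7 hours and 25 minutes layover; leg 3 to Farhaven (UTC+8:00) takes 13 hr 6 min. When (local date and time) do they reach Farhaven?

Convert departure to UTC: 08:35 − 4:30 = 04:05 UTC on Jan 4.
Add 7 hours and 29 minutes leg 1 → 11:34 UTC.
Add 2 hours 15 minutes layover in Haldor → 13:49 UTC.
Add 1 hour and 5 minutes leg 2 → 14:54 UTC.
Add 7 hours and 25 minutes layover in St. John's → 22:19 UTC.
Add 13 hours 6 minutes leg 3 → 11:25 UTC (Jan 5).
Farhaven is UTC+8:00, so local arrival = 11:25 + 8:00 = 19:25 on Jan 5.

19:25 on Jan 5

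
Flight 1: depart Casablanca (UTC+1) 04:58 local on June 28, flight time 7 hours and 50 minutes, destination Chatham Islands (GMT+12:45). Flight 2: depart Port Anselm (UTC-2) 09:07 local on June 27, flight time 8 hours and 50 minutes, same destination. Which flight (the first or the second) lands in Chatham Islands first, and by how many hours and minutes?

Flight 1 in UTC: 04:58 − 1:00 = 03:58 on Jun 28.
+7 hours 50 minutes → arrive 11:48 UTC on Jun 28.
Flight 2 in UTC: 09:07 + 2:00 = 11:07 on Jun 27.
+8 hours 50 minutes → arrive 19:57 UTC on Jun 27.
Flight 2 lands earlier by 15 hours 51 minutes.

the second, by 15 hours 51 minutes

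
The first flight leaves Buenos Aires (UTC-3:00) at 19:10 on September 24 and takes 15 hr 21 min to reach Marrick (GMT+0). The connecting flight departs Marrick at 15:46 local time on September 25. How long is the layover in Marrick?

2 hours 15 minutes

Convert departure to UTC: 19:10 + 3:00 = 22:10 UTC on Sep 24.
Add 15 hours and 21 minutes flight time → 13:31 UTC (Sep 25).
Marrick is UTC+0, so local arrival is the same: 13:31 on Sep 25.
Layover = 15:46 − 13:31 = 2 hours 15 minutes.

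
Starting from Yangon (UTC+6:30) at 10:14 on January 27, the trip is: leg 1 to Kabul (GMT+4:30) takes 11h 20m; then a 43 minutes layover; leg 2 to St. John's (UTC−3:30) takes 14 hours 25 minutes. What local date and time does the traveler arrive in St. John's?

Convert departure to UTC: 10:14 − 6:30 = 03:44 UTC on Jan 27.
Add 11 hours 20 minutes leg 1 → 15:04 UTC.
Add 43 minutes layover in Kabul → 15:47 UTC.
Add 14 hours and 25 minutes leg 2 → 06:12 UTC (Jan 28).
St. John's is UTC−3:30, so local arrival = 06:12 − 3:30 = 02:42 on Jan 28.

02:42 on Jan 28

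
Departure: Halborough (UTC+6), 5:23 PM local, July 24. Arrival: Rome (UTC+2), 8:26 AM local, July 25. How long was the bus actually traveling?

Departure in UTC: 5:23 PM − 6:00 = 11:23 AM on Jul 24.
Arrival in UTC: 8:26 AM − 2:00 = 6:26 AM on Jul 25.
Elapsed = 6:26 AM − 11:23 AM (+1 day) = 19 hours 3 minutes.

19 hours 3 minutes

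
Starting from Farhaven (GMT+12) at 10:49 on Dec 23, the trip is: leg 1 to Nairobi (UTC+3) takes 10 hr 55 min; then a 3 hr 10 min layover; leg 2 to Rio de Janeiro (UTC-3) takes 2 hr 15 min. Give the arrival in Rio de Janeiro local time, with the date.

Convert departure to UTC: 10:49 − 12:00 = 22:49 UTC on Dec 22.
Add 10 hours 55 minutes leg 1 → 09:44 UTC (Dec 23).
Add 3 hours and 10 minutes layover in Nairobi → 12:54 UTC.
Add 2 hours and 15 minutes leg 2 → 15:09 UTC.
Rio de Janeiro is UTC−3:00, so local arrival = 15:09 − 3:00 = 12:09 on Dec 23.

12:09 on December 23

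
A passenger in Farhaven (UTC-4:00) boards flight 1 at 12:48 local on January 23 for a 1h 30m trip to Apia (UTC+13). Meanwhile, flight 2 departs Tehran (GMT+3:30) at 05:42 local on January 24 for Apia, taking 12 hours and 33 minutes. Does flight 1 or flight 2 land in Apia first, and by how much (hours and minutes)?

the first, by 20 hours 27 minutes

Flight 1 in UTC: 12:48 + 4:00 = 16:48 on Jan 23.
+1 hour and 30 minutes → arrive 18:18 UTC on Jan 23.
Flight 2 in UTC: 05:42 − 3:30 = 02:12 on Jan 24.
+12 hours 33 minutes → arrive 14:45 UTC on Jan 24.
Flight 1 lands earlier by 20 hours 27 minutes.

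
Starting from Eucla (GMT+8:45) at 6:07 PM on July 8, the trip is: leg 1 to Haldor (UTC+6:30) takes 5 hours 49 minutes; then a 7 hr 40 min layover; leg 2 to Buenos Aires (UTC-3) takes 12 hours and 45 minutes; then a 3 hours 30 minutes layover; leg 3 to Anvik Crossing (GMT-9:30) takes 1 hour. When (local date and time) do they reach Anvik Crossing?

6:36 AM on Jul 9

Convert departure to UTC: 6:07 PM − 8:45 = 9:22 AM UTC on Jul 8.
Add 5 hours 49 minutes leg 1 → 3:11 PM UTC.
Add 7 hours 40 minutes layover in Haldor → 10:51 PM UTC.
Add 12 hours 45 minutes leg 2 → 11:36 AM UTC (Jul 9).
Add 3 hours 30 minutes layover in Buenos Aires → 3:06 PM UTC.
Add 1 hour leg 3 → 4:06 PM UTC.
Anvik Crossing is UTC−9:30, so local arrival = 4:06 PM − 9:30 = 6:36 AM on Jul 9.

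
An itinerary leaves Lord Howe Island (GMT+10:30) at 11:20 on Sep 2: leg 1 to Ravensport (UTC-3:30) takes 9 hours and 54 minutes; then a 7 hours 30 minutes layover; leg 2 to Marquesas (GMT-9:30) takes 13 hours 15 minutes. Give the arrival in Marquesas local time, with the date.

21:59 on September 2

Convert departure to UTC: 11:20 − 10:30 = 00:50 UTC on Sep 2.
Add 9 hours 54 minutes leg 1 → 10:44 UTC.
Add 7 hours and 30 minutes layover in Ravensport → 18:14 UTC.
Add 13 hours 15 minutes leg 2 → 07:29 UTC (Sep 3).
Marquesas is UTC−9:30, so local arrival = 07:29 − 9:30 = 21:59 on Sep 2.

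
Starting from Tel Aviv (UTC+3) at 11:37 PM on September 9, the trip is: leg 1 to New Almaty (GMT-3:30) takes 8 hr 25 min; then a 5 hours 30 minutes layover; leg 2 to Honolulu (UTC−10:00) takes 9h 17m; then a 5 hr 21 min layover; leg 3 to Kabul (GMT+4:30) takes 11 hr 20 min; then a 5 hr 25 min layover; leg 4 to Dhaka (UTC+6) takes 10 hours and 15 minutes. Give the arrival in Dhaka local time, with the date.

Convert departure to UTC: 11:37 PM − 3:00 = 8:37 PM UTC on Sep 9.
Add 8 hours and 25 minutes leg 1 → 5:02 AM UTC (Sep 10).
Add 5 hours 30 minutes layover in New Almaty → 10:32 AM UTC.
Add 9 hours and 17 minutes leg 2 → 7:49 PM UTC.
Add 5 hours 21 minutes layover in Honolulu → 1:10 AM UTC (Sep 11).
Add 11 hours 20 minutes leg 3 → 12:30 PM UTC.
Add 5 hours 25 minutes layover in Kabul → 5:55 PM UTC.
Add 10 hours 15 minutes leg 4 → 4:10 AM UTC (Sep 12).
Dhaka is UTC+6:00, so local arrival = 4:10 AM + 6:00 = 10:10 AM on Sep 12.

10:10 AM on Sep 12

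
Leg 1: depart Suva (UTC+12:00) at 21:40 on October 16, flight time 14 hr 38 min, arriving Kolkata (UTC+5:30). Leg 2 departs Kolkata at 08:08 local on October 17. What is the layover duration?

2 hours 20 minutes

Convert departure to UTC: 21:40 − 12:00 = 09:40 UTC on Oct 16.
Add 14 hours and 38 minutes flight time → 00:18 UTC (Oct 17).
Kolkata is UTC+5:30, so local arrival = 00:18 + 5:30 = 05:48 on Oct 17.
Layover = 08:08 − 05:48 = 2 hours 20 minutes.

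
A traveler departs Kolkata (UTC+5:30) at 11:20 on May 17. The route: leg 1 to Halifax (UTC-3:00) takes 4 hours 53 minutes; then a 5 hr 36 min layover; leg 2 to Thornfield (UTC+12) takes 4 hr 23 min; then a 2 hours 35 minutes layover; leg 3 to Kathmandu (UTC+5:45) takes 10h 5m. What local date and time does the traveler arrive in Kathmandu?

15:07 on May 18

Convert departure to UTC: 11:20 − 5:30 = 05:50 UTC on May 17.
Add 4 hours and 53 minutes leg 1 → 10:43 UTC.
Add 5 hours 36 minutes layover in Halifax → 16:19 UTC.
Add 4 hours and 23 minutes leg 2 → 20:42 UTC.
Add 2 hours and 35 minutes layover in Thornfield → 23:17 UTC.
Add 10 hours 5 minutes leg 3 → 09:22 UTC (May 18).
Kathmandu is UTC+5:45, so local arrival = 09:22 + 5:45 = 15:07 on May 18.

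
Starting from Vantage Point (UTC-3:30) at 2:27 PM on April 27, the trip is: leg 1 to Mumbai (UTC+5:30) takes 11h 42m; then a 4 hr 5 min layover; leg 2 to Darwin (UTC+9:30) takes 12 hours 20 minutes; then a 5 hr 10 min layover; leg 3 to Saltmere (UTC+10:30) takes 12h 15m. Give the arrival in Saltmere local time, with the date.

Convert departure to UTC: 2:27 PM + 3:30 = 5:57 PM UTC on Apr 27.
Add 11 hours and 42 minutes leg 1 → 5:39 AM UTC (Apr 28).
Add 4 hours and 5 minutes layover in Mumbai → 9:44 AM UTC.
Add 12 hours and 20 minutes leg 2 → 10:04 PM UTC.
Add 5 hours 10 minutes layover in Darwin → 3:14 AM UTC (Apr 29).
Add 12 hours and 15 minutes leg 3 → 3:29 PM UTC.
Saltmere is UTC+10:30, so local arrival = 3:29 PM + 10:30 = 1:59 AM on Apr 30.

1:59 AM on April 30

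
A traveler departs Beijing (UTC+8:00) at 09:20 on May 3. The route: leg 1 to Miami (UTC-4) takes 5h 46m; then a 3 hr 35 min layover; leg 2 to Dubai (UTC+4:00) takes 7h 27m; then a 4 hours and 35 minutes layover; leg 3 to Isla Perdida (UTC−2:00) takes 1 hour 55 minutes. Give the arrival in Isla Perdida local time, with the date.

Convert departure to UTC: 09:20 − 8:00 = 01:20 UTC on May 3.
Add 5 hours 46 minutes leg 1 → 07:06 UTC.
Add 3 hours and 35 minutes layover in Miami → 10:41 UTC.
Add 7 hours and 27 minutes leg 2 → 18:08 UTC.
Add 4 hours and 35 minutes layover in Dubai → 22:43 UTC.
Add 1 hour 55 minutes leg 3 → 00:38 UTC (May 4).
Isla Perdida is UTC−2:00, so local arrival = 00:38 − 2:00 = 22:38 on May 3.

22:38 on May 3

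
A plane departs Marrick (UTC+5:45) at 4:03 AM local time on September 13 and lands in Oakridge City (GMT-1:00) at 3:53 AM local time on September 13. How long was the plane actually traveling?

6 hours 35 minutes

Oakridge City is 6:45 behind Marrick.
Clock-face elapsed time (ignoring zones) is −10 minutes.
Actual elapsed = −10 minutes + 6:45 = 6 hours 35 minutes.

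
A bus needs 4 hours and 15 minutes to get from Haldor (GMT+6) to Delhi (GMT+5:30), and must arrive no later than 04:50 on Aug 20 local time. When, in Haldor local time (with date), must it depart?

Target arrival in UTC: 04:50 − 5:30 = 23:20 on Aug 19.
Subtract 4 hours and 15 minutes → departure 19:05 UTC on Aug 19.
Haldor is UTC+6:00: 19:05 + 6:00 = 01:05 on Aug 20.

01:05 on August 20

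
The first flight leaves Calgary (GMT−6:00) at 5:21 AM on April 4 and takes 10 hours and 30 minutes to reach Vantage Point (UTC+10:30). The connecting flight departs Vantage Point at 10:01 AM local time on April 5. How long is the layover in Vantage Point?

Convert departure to UTC: 5:21 AM + 6:00 = 11:21 AM UTC on Apr 4.
Add 10 hours 30 minutes flight time → 9:51 PM UTC.
Vantage Point is UTC+10:30, so local arrival = 9:51 PM + 10:30 = 8:21 AM on Apr 5.
Layover = 10:01 AM − 8:21 AM = 1 hour 40 minutes.

1 hour 40 minutes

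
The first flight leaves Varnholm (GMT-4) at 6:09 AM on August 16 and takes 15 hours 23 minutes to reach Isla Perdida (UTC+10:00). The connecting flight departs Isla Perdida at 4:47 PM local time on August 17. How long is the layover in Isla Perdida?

5 hours 15 minutes

Convert departure to UTC: 6:09 AM + 4:00 = 10:09 AM UTC on Aug 16.
Add 15 hours and 23 minutes flight time → 1:32 AM UTC (Aug 17).
Isla Perdida is UTC+10:00, so local arrival = 1:32 AM + 10:00 = 11:32 AM on Aug 17.
Layover = 4:47 PM − 11:32 AM = 5 hours 15 minutes.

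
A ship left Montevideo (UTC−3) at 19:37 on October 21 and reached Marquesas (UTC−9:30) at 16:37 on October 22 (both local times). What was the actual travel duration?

Departure in UTC: 19:37 + 3:00 = 22:37 on Oct 21.
Arrival in UTC: 16:37 + 9:30 = 02:07 on Oct 23.
Elapsed = 02:07 − 22:37 (+2 days) = 27 hours 30 minutes.

27 hours 30 minutes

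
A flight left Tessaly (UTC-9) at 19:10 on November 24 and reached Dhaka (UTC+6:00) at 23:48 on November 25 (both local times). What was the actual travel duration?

Departure in UTC: 19:10 + 9:00 = 04:10 on Nov 25.
Arrival in UTC: 23:48 − 6:00 = 17:48 on Nov 25.
Elapsed = 17:48 − 04:10 = 13 hours 38 minutes.

13 hours 38 minutes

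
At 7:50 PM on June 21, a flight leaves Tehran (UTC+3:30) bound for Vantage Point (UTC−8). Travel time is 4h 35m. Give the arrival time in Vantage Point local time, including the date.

12:55 PM on June 21

Convert departure to UTC: 7:50 PM − 3:30 = 4:20 PM UTC on Jun 21.
Add 4 hours 35 minutes travel time → 8:55 PM UTC.
Vantage Point is UTC−8:00, so local arrival = 8:55 PM − 8:00 = 12:55 PM on Jun 21.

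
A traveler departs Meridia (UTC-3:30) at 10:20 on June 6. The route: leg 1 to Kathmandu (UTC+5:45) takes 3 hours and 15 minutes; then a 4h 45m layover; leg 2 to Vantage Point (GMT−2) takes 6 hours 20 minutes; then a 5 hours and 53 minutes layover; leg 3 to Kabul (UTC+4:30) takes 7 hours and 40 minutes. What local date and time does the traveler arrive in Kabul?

22:13 on June 7

Convert departure to UTC: 10:20 + 3:30 = 13:50 UTC on Jun 6.
Add 3 hours and 15 minutes leg 1 → 17:05 UTC.
Add 4 hours and 45 minutes layover in Kathmandu → 21:50 UTC.
Add 6 hours and 20 minutes leg 2 → 04:10 UTC (Jun 7).
Add 5 hours and 53 minutes layover in Vantage Point → 10:03 UTC.
Add 7 hours and 40 minutes leg 3 → 17:43 UTC.
Kabul is UTC+4:30, so local arrival = 17:43 + 4:30 = 22:13 on Jun 7.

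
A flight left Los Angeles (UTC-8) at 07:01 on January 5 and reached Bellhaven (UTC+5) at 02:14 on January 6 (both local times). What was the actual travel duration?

6 hours 13 minutes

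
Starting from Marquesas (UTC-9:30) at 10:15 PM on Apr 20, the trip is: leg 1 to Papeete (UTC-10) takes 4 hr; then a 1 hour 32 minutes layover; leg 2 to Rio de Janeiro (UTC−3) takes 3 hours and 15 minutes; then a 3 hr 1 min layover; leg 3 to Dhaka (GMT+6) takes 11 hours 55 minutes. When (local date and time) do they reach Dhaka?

1:28 PM on April 22

Convert departure to UTC: 10:15 PM + 9:30 = 7:45 AM UTC on Apr 21.
Add 4 hours leg 1 → 11:45 AM UTC.
Add 1 hour 32 minutes layover in Papeete → 1:17 PM UTC.
Add 3 hours 15 minutes leg 2 → 4:32 PM UTC.
Add 3 hours 1 minute layover in Rio de Janeiro → 7:33 PM UTC.
Add 11 hours 55 minutes leg 3 → 7:28 AM UTC (Apr 22).
Dhaka is UTC+6:00, so local arrival = 7:28 AM + 6:00 = 1:28 PM on Apr 22.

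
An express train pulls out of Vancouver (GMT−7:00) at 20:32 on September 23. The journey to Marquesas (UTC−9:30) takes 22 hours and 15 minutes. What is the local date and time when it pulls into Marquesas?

16:17 on Sep 24

Marquesas is 2:30 behind Vancouver.
After 22 hours and 15 minutes it is 18:47 (Sep 24) in Vancouver.
Shift by the zone difference: 18:47 − 2:30 = 16:17 on Sep 24 in Marquesas.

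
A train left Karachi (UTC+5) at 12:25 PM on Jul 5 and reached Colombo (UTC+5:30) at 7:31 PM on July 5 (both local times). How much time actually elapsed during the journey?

Departure in UTC: 12:25 PM − 5:00 = 7:25 AM on Jul 5.
Arrival in UTC: 7:31 PM − 5:30 = 2:01 PM on Jul 5.
Elapsed = 2:01 PM − 7:25 AM = 6 hours 36 minutes.

6 hours 36 minutes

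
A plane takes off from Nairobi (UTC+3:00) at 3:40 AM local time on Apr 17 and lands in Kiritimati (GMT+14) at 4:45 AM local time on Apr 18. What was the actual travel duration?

Departure in UTC: 3:40 AM − 3:00 = 12:40 AM on Apr 17.
Arrival in UTC: 4:45 AM − 14:00 = 2:45 PM on Apr 17.
Elapsed = 2:45 PM − 12:40 AM = 14 hours 5 minutes.

14 hours 5 minutes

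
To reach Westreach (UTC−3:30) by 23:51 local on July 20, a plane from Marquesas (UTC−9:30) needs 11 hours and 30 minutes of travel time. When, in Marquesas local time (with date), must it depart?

Target arrival in UTC: 23:51 + 3:30 = 03:21 on Jul 21.
Subtract 11 hours and 30 minutes → departure 15:51 UTC on Jul 20.
Marquesas is UTC−9:30: 15:51 − 9:30 = 06:21 on Jul 20.

06:21 on July 20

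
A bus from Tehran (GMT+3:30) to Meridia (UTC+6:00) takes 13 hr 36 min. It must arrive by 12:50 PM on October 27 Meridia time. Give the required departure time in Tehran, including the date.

8:44 PM on October 26

Target arrival in UTC: 12:50 PM − 6:00 = 6:50 AM on Oct 27.
Subtract 13 hours and 36 minutes → departure 5:14 PM UTC on Oct 26.
Tehran is UTC+3:30: 5:14 PM + 3:30 = 8:44 PM on Oct 26.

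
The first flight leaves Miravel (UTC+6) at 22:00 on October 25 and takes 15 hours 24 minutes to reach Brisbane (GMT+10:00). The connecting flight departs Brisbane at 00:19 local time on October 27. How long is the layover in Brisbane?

Convert departure to UTC: 22:00 − 6:00 = 16:00 UTC on Oct 25.
Add 15 hours 24 minutes flight time → 07:24 UTC (Oct 26).
Brisbane is UTC+10:00, so local arrival = 07:24 + 10:00 = 17:24 on Oct 26.
Layover = 00:19 − 17:24 (+1 day) = 6 hours 55 minutes.

6 hours 55 minutes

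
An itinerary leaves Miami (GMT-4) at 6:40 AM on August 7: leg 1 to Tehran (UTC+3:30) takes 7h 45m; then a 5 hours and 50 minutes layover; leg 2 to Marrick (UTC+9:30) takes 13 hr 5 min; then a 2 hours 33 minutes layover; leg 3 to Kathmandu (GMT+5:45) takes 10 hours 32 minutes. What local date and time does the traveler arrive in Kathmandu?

Convert departure to UTC: 6:40 AM + 4:00 = 10:40 AM UTC on Aug 7.
Add 7 hours 45 minutes leg 1 → 6:25 PM UTC.
Add 5 hours and 50 minutes layover in Tehran → 12:15 AM UTC (Aug 8).
Add 13 hours 5 minutes leg 2 → 1:20 PM UTC.
Add 2 hours and 33 minutes layover in Marrick → 3:53 PM UTC.
Add 10 hours 32 minutes leg 3 → 2:25 AM UTC (Aug 9).
Kathmandu is UTC+5:45, so local arrival = 2:25 AM + 5:45 = 8:10 AM on Aug 9.

8:10 AM on Aug 9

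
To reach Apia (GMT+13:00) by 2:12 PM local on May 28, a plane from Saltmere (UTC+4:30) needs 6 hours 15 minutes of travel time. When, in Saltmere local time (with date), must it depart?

Target arrival in UTC: 2:12 PM − 13:00 = 1:12 AM on May 28.
Subtract 6 hours 15 minutes → departure 6:57 PM UTC on May 27.
Saltmere is UTC+4:30: 6:57 PM + 4:30 = 11:27 PM on May 27.

11:27 PM on May 27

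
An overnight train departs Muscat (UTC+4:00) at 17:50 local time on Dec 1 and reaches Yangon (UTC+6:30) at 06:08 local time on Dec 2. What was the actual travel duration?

9 hours 48 minutes

Yangon is 2:30 ahead of Muscat.
Clock-face elapsed time (ignoring zones) is 12 hours 18 minutes.
Actual elapsed = 12 hours 18 minutes − 2:30 = 9 hours 48 minutes.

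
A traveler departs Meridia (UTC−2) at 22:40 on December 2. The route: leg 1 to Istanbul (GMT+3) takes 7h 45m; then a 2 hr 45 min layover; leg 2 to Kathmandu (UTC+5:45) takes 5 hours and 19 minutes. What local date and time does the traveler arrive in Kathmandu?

22:14 on Dec 3

Convert departure to UTC: 22:40 + 2:00 = 00:40 UTC on Dec 3.
Add 7 hours and 45 minutes leg 1 → 08:25 UTC.
Add 2 hours and 45 minutes layover in Istanbul → 11:10 UTC.
Add 5 hours 19 minutes leg 2 → 16:29 UTC.
Kathmandu is UTC+5:45, so local arrival = 16:29 + 5:45 = 22:14 on Dec 3.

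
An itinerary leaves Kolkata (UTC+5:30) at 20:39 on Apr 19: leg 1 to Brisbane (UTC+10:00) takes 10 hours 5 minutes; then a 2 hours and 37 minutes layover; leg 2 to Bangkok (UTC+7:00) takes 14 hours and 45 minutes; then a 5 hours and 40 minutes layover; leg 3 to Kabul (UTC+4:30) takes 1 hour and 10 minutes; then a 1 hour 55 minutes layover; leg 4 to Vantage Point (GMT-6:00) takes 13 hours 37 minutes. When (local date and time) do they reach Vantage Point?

Convert departure to UTC: 20:39 − 5:30 = 15:09 UTC on Apr 19.
Add 10 hours 5 minutes leg 1 → 01:14 UTC (Apr 20).
Add 2 hours 37 minutes layover in Brisbane → 03:51 UTC.
Add 14 hours and 45 minutes leg 2 → 18:36 UTC.
Add 5 hours and 40 minutes layover in Bangkok → 00:16 UTC (Apr 21).
Add 1 hour 10 minutes leg 3 → 01:26 UTC.
Add 1 hour and 55 minutes layover in Kabul → 03:21 UTC.
Add 13 hours and 37 minutes leg 4 → 16:58 UTC.
Vantage Point is UTC−6:00, so local arrival = 16:58 − 6:00 = 10:58 on Apr 21.

10:58 on April 21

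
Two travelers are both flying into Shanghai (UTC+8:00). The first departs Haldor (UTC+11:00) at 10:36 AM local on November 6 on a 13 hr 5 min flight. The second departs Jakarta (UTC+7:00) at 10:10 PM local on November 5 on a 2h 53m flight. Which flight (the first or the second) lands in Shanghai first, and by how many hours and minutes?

the second, by 18 hours 38 minutes

Flight 1 in UTC: 10:36 AM − 11:00 = 11:36 PM on Nov 5.
+13 hours and 5 minutes → arrive 12:41 PM UTC on Nov 6.
Flight 2 in UTC: 10:10 PM − 7:00 = 3:10 PM on Nov 5.
+2 hours and 53 minutes → arrive 6:03 PM UTC on Nov 5.
Flight 2 lands earlier by 18 hours 38 minutes.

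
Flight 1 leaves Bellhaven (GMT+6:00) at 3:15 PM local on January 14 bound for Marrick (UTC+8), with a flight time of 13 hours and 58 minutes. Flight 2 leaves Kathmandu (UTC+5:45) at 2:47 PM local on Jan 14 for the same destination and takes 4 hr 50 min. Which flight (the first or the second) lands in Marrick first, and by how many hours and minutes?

the second, by 9 hours 21 minutes

Flight 1 in UTC: 3:15 PM − 6:00 = 9:15 AM on Jan 14.
+13 hours and 58 minutes → arrive 11:13 PM UTC on Jan 14.
Flight 2 in UTC: 2:47 PM − 5:45 = 9:02 AM on Jan 14.
+4 hours and 50 minutes → arrive 1:52 PM UTC on Jan 14.
Flight 2 lands earlier by 9 hours 21 minutes.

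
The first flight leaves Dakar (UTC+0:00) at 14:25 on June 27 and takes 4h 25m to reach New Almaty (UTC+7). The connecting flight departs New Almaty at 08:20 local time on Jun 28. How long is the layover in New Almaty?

6 hours 30 minutes

Dakar is at UTC+0, so departure is already 14:25 UTC on Jun 27.
Add 4 hours 25 minutes flight time → 18:50 UTC.
New Almaty is UTC+7:00, so local arrival = 18:50 + 7:00 = 01:50 on Jun 28.
Layover = 08:20 − 01:50 = 6 hours 30 minutes.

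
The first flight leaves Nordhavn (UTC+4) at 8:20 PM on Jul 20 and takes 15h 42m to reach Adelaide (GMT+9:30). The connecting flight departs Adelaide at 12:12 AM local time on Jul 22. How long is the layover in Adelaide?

6 hours 40 minutes

Convert departure to UTC: 8:20 PM − 4:00 = 4:20 PM UTC on Jul 20.
Add 15 hours and 42 minutes flight time → 8:02 AM UTC (Jul 21).
Adelaide is UTC+9:30, so local arrival = 8:02 AM + 9:30 = 5:32 PM on Jul 21.
Layover = 12:12 AM − 5:32 PM (+1 day) = 6 hours 40 minutes.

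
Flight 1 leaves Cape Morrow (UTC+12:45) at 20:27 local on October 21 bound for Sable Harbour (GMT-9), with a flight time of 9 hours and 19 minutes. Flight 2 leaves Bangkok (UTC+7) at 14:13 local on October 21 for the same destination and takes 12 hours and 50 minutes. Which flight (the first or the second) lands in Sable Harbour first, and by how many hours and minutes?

the first, by 3 hours 2 minutes

Flight 1 in UTC: 20:27 − 12:45 = 07:42 on Oct 21.
+9 hours 19 minutes → arrive 17:01 UTC on Oct 21.
Flight 2 in UTC: 14:13 − 7:00 = 07:13 on Oct 21.
+12 hours and 50 minutes → arrive 20:03 UTC on Oct 21.
Flight 1 lands earlier by 3 hours 2 minutes.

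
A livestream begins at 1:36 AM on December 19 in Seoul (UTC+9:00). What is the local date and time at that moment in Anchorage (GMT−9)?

7:36 AM on December 18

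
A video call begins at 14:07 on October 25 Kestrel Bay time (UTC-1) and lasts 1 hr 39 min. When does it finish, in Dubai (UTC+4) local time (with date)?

Dubai is 5:00 ahead of Kestrel Bay.
After 1 hour and 39 minutes it is 15:46 in Kestrel Bay.
Shift by the zone difference: 15:46 + 5:00 = 20:46 on Oct 25 in Dubai.

20:46 on October 25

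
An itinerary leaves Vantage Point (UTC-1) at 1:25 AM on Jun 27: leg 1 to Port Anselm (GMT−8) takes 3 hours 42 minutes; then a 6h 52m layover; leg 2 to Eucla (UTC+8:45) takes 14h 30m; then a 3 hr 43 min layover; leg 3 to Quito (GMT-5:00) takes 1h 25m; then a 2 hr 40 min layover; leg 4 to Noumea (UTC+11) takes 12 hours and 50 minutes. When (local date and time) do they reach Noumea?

11:07 AM on June 29

Convert departure to UTC: 1:25 AM + 1:00 = 2:25 AM UTC on Jun 27.
Add 3 hours and 42 minutes leg 1 → 6:07 AM UTC.
Add 6 hours and 52 minutes layover in Port Anselm → 12:59 PM UTC.
Add 14 hours and 30 minutes leg 2 → 3:29 AM UTC (Jun 28).
Add 3 hours and 43 minutes layover in Eucla → 7:12 AM UTC.
Add 1 hour 25 minutes leg 3 → 8:37 AM UTC.
Add 2 hours 40 minutes layover in Quito → 11:17 AM UTC.
Add 12 hours 50 minutes leg 4 → 12:07 AM UTC (Jun 29).
Noumea is UTC+11:00, so local arrival = 12:07 AM + 11:00 = 11:07 AM on Jun 29.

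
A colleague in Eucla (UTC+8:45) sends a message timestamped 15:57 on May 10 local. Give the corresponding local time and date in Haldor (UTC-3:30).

Haldor is 12:15 behind Eucla.
Shift by the zone difference: 15:57 − 12:15 = 03:42 on May 10 in Haldor.

03:42 on May 10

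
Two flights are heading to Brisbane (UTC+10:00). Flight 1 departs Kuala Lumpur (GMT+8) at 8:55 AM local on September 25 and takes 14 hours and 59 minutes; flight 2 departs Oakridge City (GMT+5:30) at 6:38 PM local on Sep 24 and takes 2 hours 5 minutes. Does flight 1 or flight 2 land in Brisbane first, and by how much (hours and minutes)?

Flight 1 in UTC: 8:55 AM − 8:00 = 12:55 AM on Sep 25.
+14 hours 59 minutes → arrive 3:54 PM UTC on Sep 25.
Flight 2 in UTC: 6:38 PM − 5:30 = 1:08 PM on Sep 24.
+2 hours 5 minutes → arrive 3:13 PM UTC on Sep 24.
Flight 2 lands earlier by 24 hours 41 minutes.

the second, by 24 hours 41 minutes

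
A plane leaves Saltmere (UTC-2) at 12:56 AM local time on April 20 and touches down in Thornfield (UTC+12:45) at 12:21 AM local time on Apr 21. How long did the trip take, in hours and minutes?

8 hours 40 minutes

Departure in UTC: 12:56 AM + 2:00 = 2:56 AM on Apr 20.
Arrival in UTC: 12:21 AM − 12:45 = 11:36 AM on Apr 20.
Elapsed = 11:36 AM − 2:56 AM = 8 hours 40 minutes.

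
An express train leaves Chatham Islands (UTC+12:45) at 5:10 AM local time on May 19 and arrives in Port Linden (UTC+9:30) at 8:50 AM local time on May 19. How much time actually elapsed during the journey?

6 hours 55 minutes

Departure in UTC: 5:10 AM − 12:45 = 4:25 PM on May 18.
Arrival in UTC: 8:50 AM − 9:30 = 11:20 PM on May 18.
Elapsed = 11:20 PM − 4:25 PM = 6 hours 55 minutes.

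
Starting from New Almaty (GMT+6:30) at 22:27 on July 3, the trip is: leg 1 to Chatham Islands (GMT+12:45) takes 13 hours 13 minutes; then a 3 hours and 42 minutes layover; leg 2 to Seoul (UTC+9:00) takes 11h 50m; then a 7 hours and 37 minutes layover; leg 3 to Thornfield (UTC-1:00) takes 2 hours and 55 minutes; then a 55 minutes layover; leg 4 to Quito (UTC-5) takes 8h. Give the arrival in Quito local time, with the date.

11:09 on July 5

Convert departure to UTC: 22:27 − 6:30 = 15:57 UTC on Jul 3.
Add 13 hours 13 minutes leg 1 → 05:10 UTC (Jul 4).
Add 3 hours and 42 minutes layover in Chatham Islands → 08:52 UTC.
Add 11 hours and 50 minutes leg 2 → 20:42 UTC.
Add 7 hours and 37 minutes layover in Seoul → 04:19 UTC (Jul 5).
Add 2 hours 55 minutes leg 3 → 07:14 UTC.
Add 55 minutes layover in Thornfield → 08:09 UTC.
Add 8 hours leg 4 → 16:09 UTC.
Quito is UTC−5:00, so local arrival = 16:09 − 5:00 = 11:09 on Jul 5.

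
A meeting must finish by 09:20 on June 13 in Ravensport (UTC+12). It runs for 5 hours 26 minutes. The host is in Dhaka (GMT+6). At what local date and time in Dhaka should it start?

Target end time in UTC: 09:20 − 12:00 = 21:20 on Jun 12.
Subtract 5 hours and 26 minutes → start 15:54 UTC on Jun 12.
Dhaka is UTC+6:00: 15:54 + 6:00 = 21:54 on Jun 12.

21:54 on Jun 12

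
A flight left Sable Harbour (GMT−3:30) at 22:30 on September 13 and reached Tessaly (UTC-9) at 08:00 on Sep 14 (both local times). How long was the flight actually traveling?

Departure in UTC: 22:30 + 3:30 = 02:00 on Sep 14.
Arrival in UTC: 08:00 + 9:00 = 17:00 on Sep 14.
Elapsed = 17:00 − 02:00 = 15 hours.

15 hours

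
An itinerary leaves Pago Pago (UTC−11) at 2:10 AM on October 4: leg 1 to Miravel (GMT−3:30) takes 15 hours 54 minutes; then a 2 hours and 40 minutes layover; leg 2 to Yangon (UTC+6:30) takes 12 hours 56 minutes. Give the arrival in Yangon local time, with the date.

Convert departure to UTC: 2:10 AM + 11:00 = 1:10 PM UTC on Oct 4.
Add 15 hours 54 minutes leg 1 → 5:04 AM UTC (Oct 5).
Add 2 hours and 40 minutes layover in Miravel → 7:44 AM UTC.
Add 12 hours 56 minutes leg 2 → 8:40 PM UTC.
Yangon is UTC+6:30, so local arrival = 8:40 PM + 6:30 = 3:10 AM on Oct 6.

3:10 AM on Oct 6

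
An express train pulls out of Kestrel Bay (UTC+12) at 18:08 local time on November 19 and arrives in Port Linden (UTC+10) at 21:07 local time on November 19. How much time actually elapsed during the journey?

4 hours 59 minutes

Departure in UTC: 18:08 − 12:00 = 06:08 on Nov 19.
Arrival in UTC: 21:07 − 10:00 = 11:07 on Nov 19.
Elapsed = 11:07 − 06:08 = 4 hours 59 minutes.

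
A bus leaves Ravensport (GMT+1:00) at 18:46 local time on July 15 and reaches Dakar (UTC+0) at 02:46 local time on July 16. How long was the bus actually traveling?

9 hours

Departure in UTC: 18:46 − 1:00 = 17:46 on Jul 15.
Arrival is already UTC: 02:46 on Jul 16.
Elapsed = 02:46 − 17:46 (+1 day) = 9 hours.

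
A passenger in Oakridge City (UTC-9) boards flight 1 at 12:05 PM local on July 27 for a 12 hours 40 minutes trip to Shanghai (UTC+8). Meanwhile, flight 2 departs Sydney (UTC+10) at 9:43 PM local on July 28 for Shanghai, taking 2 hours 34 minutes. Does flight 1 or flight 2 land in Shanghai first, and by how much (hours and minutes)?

Flight 1 in UTC: 12:05 PM + 9:00 = 9:05 PM on Jul 27.
+12 hours 40 minutes → arrive 9:45 AM UTC on Jul 28.
Flight 2 in UTC: 9:43 PM − 10:00 = 11:43 AM on Jul 28.
+2 hours 34 minutes → arrive 2:17 PM UTC on Jul 28.
Flight 1 lands earlier by 4 hours 32 minutes.

the first, by 4 hours 32 minutes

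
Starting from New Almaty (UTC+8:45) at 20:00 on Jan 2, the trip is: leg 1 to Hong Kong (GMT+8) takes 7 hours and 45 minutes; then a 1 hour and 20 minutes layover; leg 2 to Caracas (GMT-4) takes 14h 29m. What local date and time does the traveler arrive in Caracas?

06:49 on January 3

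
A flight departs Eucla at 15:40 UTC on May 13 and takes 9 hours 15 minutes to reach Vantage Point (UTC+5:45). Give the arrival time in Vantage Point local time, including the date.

Departure is given in UTC: 15:40 on May 13.
Add 9 hours 15 minutes → 00:55 UTC (May 14).
Vantage Point is UTC+5:45: 00:55 + 5:45 = 06:40 on May 14.

06:40 on May 14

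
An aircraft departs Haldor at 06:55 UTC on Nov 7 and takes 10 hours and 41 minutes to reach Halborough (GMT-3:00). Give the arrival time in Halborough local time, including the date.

Departure is given in UTC: 06:55 on Nov 7.
Add 10 hours and 41 minutes → 17:36 UTC.
Halborough is UTC−3:00: 17:36 − 3:00 = 14:36 on Nov 7.

14:36 on November 7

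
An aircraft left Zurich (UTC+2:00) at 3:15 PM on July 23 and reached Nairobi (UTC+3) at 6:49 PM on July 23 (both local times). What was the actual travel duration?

Nairobi is 1:00 ahead of Zurich.
Clock-face elapsed time (ignoring zones) is 3 hours 34 minutes.
Actual elapsed = 3 hours 34 minutes − 1:00 = 2 hours 34 minutes.

2 hours 34 minutes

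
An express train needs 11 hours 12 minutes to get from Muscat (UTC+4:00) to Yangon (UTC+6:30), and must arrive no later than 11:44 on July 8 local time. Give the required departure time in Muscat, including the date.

22:02 on Jul 7

Target arrival in UTC: 11:44 − 6:30 = 05:14 on Jul 8.
Subtract 11 hours and 12 minutes → departure 18:02 UTC on Jul 7.
Muscat is UTC+4:00: 18:02 + 4:00 = 22:02 on Jul 7.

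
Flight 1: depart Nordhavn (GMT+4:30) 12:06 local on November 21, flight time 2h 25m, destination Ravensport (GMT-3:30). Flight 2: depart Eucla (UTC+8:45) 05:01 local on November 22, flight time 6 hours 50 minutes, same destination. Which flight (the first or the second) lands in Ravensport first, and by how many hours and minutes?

Flight 1 in UTC: 12:06 − 4:30 = 07:36 on Nov 21.
+2 hours and 25 minutes → arrive 10:01 UTC on Nov 21.
Flight 2 in UTC: 05:01 − 8:45 = 20:16 on Nov 21.
+6 hours and 50 minutes → arrive 03:06 UTC on Nov 22.
Flight 1 lands earlier by 17 hours 5 minutes.

the first, by 17 hours 5 minutes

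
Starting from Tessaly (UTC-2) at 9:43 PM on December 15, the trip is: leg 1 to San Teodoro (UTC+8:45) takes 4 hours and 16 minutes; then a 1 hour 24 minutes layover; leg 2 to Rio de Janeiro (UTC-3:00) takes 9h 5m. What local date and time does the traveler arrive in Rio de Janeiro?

Convert departure to UTC: 9:43 PM + 2:00 = 11:43 PM UTC on Dec 15.
Add 4 hours and 16 minutes leg 1 → 3:59 AM UTC (Dec 16).
Add 1 hour 24 minutes layover in San Teodoro → 5:23 AM UTC.
Add 9 hours and 5 minutes leg 2 → 2:28 PM UTC.
Rio de Janeiro is UTC−3:00, so local arrival = 2:28 PM − 3:00 = 11:28 AM on Dec 16.

11:28 AM on December 16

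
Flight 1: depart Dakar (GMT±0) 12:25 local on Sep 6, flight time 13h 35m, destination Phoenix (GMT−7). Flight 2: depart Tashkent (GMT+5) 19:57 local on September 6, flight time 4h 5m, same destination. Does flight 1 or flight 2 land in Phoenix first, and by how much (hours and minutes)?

the second, by 6 hours 58 minutes

Flight 1 departs at 12:25 UTC (Sep 6).
+13 hours and 35 minutes → arrive 02:00 UTC on Sep 7.
Flight 2 in UTC: 19:57 − 5:00 = 14:57 on Sep 6.
+4 hours and 5 minutes → arrive 19:02 UTC on Sep 6.
Flight 2 lands earlier by 6 hours 58 minutes.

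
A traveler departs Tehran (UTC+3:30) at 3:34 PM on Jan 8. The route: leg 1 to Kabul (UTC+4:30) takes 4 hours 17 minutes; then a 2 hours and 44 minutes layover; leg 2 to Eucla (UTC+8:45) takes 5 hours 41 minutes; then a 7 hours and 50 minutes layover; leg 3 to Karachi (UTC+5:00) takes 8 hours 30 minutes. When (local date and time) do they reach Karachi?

10:06 PM on January 9

Convert departure to UTC: 3:34 PM − 3:30 = 12:04 PM UTC on Jan 8.
Add 4 hours and 17 minutes leg 1 → 4:21 PM UTC.
Add 2 hours and 44 minutes layover in Kabul → 7:05 PM UTC.
Add 5 hours and 41 minutes leg 2 → 12:46 AM UTC (Jan 9).
Add 7 hours 50 minutes layover in Eucla → 8:36 AM UTC.
Add 8 hours and 30 minutes leg 3 → 5:06 PM UTC.
Karachi is UTC+5:00, so local arrival = 5:06 PM + 5:00 = 10:06 PM on Jan 9.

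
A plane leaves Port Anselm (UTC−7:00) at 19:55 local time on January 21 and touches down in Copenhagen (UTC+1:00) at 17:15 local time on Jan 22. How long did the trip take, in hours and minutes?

13 hours 20 minutes

Copenhagen is 8:00 ahead of Port Anselm.
Clock-face elapsed time (ignoring zones) is 21 hours 20 minutes.
Actual elapsed = 21 hours 20 minutes − 8:00 = 13 hours 20 minutes.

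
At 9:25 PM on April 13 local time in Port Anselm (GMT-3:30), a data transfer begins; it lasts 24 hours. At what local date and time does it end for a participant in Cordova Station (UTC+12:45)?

Convert start to UTC: 9:25 PM + 3:30 = 12:55 AM UTC on Apr 14.
Add 24 hours duration → 12:55 AM UTC (Apr 15).
Cordova Station is UTC+12:45, so local end time = 12:55 AM + 12:45 = 1:40 PM on Apr 15.

1:40 PM on April 15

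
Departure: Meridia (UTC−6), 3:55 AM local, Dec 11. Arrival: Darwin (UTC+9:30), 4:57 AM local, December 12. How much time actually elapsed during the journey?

Departure in UTC: 3:55 AM + 6:00 = 9:55 AM on Dec 11.
Arrival in UTC: 4:57 AM − 9:30 = 7:27 PM on Dec 11.
Elapsed = 7:27 PM − 9:55 AM = 9 hours 32 minutes.

9 hours 32 minutes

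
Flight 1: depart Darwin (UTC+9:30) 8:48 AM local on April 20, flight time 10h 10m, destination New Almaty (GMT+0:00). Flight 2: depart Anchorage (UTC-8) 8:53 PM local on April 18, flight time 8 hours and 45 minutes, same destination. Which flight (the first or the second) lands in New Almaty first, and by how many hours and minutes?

Flight 1 in UTC: 8:48 AM − 9:30 = 11:18 PM on Apr 19.
+10 hours and 10 minutes → arrive 9:28 AM UTC on Apr 20.
Flight 2 in UTC: 8:53 PM + 8:00 = 4:53 AM on Apr 19.
+8 hours 45 minutes → arrive 1:38 PM UTC on Apr 19.
Flight 2 lands earlier by 19 hours 50 minutes.

the second, by 19 hours 50 minutes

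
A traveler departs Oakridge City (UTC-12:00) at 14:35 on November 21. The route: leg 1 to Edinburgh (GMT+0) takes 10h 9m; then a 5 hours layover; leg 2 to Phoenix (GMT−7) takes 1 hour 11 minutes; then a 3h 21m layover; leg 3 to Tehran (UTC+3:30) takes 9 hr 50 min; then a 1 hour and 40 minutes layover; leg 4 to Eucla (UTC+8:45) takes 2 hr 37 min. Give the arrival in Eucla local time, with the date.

21:08 on November 23

Convert departure to UTC: 14:35 + 12:00 = 02:35 UTC on Nov 22.
Add 10 hours 9 minutes leg 1 → 12:44 UTC.
Add 5 hours layover in Edinburgh → 17:44 UTC.
Add 1 hour 11 minutes leg 2 → 18:55 UTC.
Add 3 hours and 21 minutes layover in Phoenix → 22:16 UTC.
Add 9 hours and 50 minutes leg 3 → 08:06 UTC (Nov 23).
Add 1 hour and 40 minutes layover in Tehran → 09:46 UTC.
Add 2 hours and 37 minutes leg 4 → 12:23 UTC.
Eucla is UTC+8:45, so local arrival = 12:23 + 8:45 = 21:08 on Nov 23.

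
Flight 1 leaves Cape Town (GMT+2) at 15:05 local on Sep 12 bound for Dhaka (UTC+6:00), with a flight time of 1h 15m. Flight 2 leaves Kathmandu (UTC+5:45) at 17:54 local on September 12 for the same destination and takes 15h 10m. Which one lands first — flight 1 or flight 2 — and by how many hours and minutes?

Flight 1 in UTC: 15:05 − 2:00 = 13:05 on Sep 12.
+1 hour and 15 minutes → arrive 14:20 UTC on Sep 12.
Flight 2 in UTC: 17:54 − 5:45 = 12:09 on Sep 12.
+15 hours 10 minutes → arrive 03:19 UTC on Sep 13.
Flight 1 lands earlier by 12 hours 59 minutes.

the first, by 12 hours 59 minutes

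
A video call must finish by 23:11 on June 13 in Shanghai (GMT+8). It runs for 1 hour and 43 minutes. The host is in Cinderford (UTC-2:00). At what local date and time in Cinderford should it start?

Target end time in UTC: 23:11 − 8:00 = 15:11 on Jun 13.
Subtract 1 hour and 43 minutes → start 13:28 UTC on Jun 13.
Cinderford is UTC−2:00: 13:28 − 2:00 = 11:28 on Jun 13.

11:28 on June 13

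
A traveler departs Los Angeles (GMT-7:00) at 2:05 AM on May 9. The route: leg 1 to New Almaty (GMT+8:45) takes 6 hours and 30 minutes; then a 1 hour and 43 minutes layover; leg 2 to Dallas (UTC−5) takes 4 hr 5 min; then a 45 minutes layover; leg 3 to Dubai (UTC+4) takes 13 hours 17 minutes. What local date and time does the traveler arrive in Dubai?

Convert departure to UTC: 2:05 AM + 7:00 = 9:05 AM UTC on May 9.
Add 6 hours 30 minutes leg 1 → 3:35 PM UTC.
Add 1 hour 43 minutes layover in New Almaty → 5:18 PM UTC.
Add 4 hours 5 minutes leg 2 → 9:23 PM UTC.
Add 45 minutes layover in Dallas → 10:08 PM UTC.
Add 13 hours 17 minutes leg 3 → 11:25 AM UTC (May 10).
Dubai is UTC+4:00, so local arrival = 11:25 AM + 4:00 = 3:25 PM on May 10.

3:25 PM on May 10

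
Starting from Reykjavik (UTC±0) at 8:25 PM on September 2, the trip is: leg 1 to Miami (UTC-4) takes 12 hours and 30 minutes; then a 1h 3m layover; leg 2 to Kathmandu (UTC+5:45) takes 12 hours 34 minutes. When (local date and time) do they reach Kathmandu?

4:17 AM on September 4

Reykjavik is at UTC+0, so departure is already 8:25 PM UTC on Sep 2.
Add 12 hours and 30 minutes leg 1 → 8:55 AM UTC (Sep 3).
Add 1 hour 3 minutes layover in Miami → 9:58 AM UTC.
Add 12 hours 34 minutes leg 2 → 10:32 PM UTC.
Kathmandu is UTC+5:45, so local arrival = 10:32 PM + 5:45 = 4:17 AM on Sep 4.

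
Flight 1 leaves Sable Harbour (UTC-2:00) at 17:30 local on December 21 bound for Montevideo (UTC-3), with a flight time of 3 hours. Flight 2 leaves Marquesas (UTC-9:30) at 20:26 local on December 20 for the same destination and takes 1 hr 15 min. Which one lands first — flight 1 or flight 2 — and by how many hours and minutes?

Flight 1 in UTC: 17:30 + 2:00 = 19:30 on Dec 21.
+3 hours → arrive 22:30 UTC on Dec 21.
Flight 2 in UTC: 20:26 + 9:30 = 05:56 on Dec 21.
+1 hour and 15 minutes → arrive 07:11 UTC on Dec 21.
Flight 2 lands earlier by 15 hours 19 minutes.

the second, by 15 hours 19 minutes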